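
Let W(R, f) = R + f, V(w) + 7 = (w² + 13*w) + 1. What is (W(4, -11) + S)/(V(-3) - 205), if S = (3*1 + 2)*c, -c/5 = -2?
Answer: -43/241 ≈ -0.17842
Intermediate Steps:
c = 10 (c = -5*(-2) = 10)
V(w) = -6 + w² + 13*w (V(w) = -7 + ((w² + 13*w) + 1) = -7 + (1 + w² + 13*w) = -6 + w² + 13*w)
S = 50 (S = (3*1 + 2)*10 = (3 + 2)*10 = 5*10 = 50)
(W(4, -11) + S)/(V(-3) - 205) = ((4 - 11) + 50)/((-6 + (-3)² + 13*(-3)) - 205) = (-7 + 50)/((-6 + 9 - 39) - 205) = 43/(-36 - 205) = 43/(-241) = 43*(-1/241) = -43/241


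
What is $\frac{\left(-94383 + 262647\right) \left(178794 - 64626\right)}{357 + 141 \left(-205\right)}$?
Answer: $- \frac{533621232}{793} \approx -6.7291 \cdot 10^{5}$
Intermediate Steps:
$\frac{\left(-94383 + 262647\right) \left(178794 - 64626\right)}{357 + 141 \left(-205\right)} = \frac{168264 \cdot 114168}{357 - 28905} = \frac{19210364352}{-28548} = 19210364352 \left(- \frac{1}{28548}\right) = - \frac{533621232}{793}$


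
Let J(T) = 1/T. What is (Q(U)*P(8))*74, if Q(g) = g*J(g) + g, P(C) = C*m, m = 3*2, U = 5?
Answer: 21312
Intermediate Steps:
m = 6
P(C) = 6*C (P(C) = C*6 = 6*C)
Q(g) = 1 + g (Q(g) = g/g + g = 1 + g)
(Q(U)*P(8))*74 = ((1 + 5)*(6*8))*74 = (6*48)*74 = 288*74 = 21312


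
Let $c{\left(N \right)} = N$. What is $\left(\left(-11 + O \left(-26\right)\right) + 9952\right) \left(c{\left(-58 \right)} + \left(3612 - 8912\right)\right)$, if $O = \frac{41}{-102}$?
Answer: $- \frac{906437864}{17} \approx -5.332 \cdot 10^{7}$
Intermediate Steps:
$O = - \frac{41}{102}$ ($O = 41 \left(- \frac{1}{102}\right) = - \frac{41}{102} \approx -0.40196$)
$\left(\left(-11 + O \left(-26\right)\right) + 9952\right) \left(c{\left(-58 \right)} + \left(3612 - 8912\right)\right) = \left(\left(-11 - - \frac{533}{51}\right) + 9952\right) \left(-58 + \left(3612 - 8912\right)\right) = \left(\left(-11 + \frac{533}{51}\right) + 9952\right) \left(-58 - 5300\right) = \left(- \frac{28}{51} + 9952\right) \left(-5358\right) = \frac{507524}{51} \left(-5358\right) = - \frac{906437864}{17}$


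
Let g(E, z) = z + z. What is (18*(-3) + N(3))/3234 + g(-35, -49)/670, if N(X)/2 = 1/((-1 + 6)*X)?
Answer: -264767/1625085 ≈ -0.16293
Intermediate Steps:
g(E, z) = 2*z
N(X) = 2/(5*X) (N(X) = 2*(1/((-1 + 6)*X)) = 2*(1/(5*X)) = 2/(5*X))
(18*(-3) + N(3))/3234 + g(-35, -49)/670 = (18*(-3) + (⅖)/3)/3234 + (2*(-49))/670 = (-54 + (⅖)*(⅓))*(1/3234) - 98*1/670 = (-54 + 2/15)*(1/3234) - 49/335 = -808/15*1/3234 - 49/335 = -404/24255 - 49/335 = -264767/1625085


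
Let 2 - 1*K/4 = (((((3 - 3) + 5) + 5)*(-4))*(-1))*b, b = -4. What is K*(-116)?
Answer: -75168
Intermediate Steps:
K = 648 (K = 8 - 4*((((3 - 3) + 5) + 5)*(-4))*(-1)*(-4) = 8 - 4*(((0 + 5) + 5)*(-4))*(-1)*(-4) = 8 - 4*((5 + 5)*(-4))*(-1)*(-4) = 8 - 4*(10*(-4))*(-1)*(-4) = 8 - 4*(-40*(-1))*(-4) = 8 - 160*(-4) = 8 - 4*(-160) = 8 + 640 = 648)
K*(-116) = 648*(-116) = -75168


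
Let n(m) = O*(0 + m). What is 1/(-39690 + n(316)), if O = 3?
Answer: -1/38742 ≈ -2.5812e-5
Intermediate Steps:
n(m) = 3*m (n(m) = 3*(0 + m) = 3*m)
1/(-39690 + n(316)) = 1/(-39690 + 3*316) = 1/(-39690 + 948) = 1/(-38742) = -1/38742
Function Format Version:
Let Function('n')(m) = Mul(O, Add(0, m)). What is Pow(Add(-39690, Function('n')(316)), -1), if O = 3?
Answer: Rational(-1, 38742) ≈ -2.5812e-5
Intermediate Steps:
Function('n')(m) = Mul(3, m) (Function('n')(m) = Mul(3, Add(0, m)) = Mul(3, m))
Pow(Add(-39690, Function('n')(316)), -1) = Pow(Add(-39690, Mul(3, 316)), -1) = Pow(Add(-39690, 948), -1) = Pow(-38742, -1) = Rational(-1, 38742)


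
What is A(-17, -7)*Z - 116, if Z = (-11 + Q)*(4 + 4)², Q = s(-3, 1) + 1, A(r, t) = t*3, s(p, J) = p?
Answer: 17356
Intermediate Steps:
A(r, t) = 3*t
Q = -2 (Q = -3 + 1 = -2)
Z = -832 (Z = (-11 - 2)*(4 + 4)² = -13*8² = -13*64 = -832)
A(-17, -7)*Z - 116 = (3*(-7))*(-832) - 116 = -21*(-832) - 116 = 17472 - 116 = 17356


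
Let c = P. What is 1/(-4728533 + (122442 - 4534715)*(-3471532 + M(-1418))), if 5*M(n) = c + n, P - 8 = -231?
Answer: 5/76593951458508 ≈ 6.5279e-14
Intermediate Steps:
P = -223 (P = 8 - 231 = -223)
c = -223
M(n) = -223/5 + n/5 (M(n) = (-223 + n)/5 = -223/5 + n/5)
1/(-4728533 + (122442 - 4534715)*(-3471532 + M(-1418))) = 1/(-4728533 + (122442 - 4534715)*(-3471532 + (-223/5 + (1/5)*(-1418)))) = 1/(-4728533 - 4412273*(-3471532 + (-223/5 - 1418/5))) = 1/(-4728533 - 4412273*(-3471532 - 1641/5)) = 1/(-4728533 - 4412273*(-17359301/5)) = 1/(-4728533 + 76593975101173/5) = 1/(76593951458508/5) = 5/76593951458508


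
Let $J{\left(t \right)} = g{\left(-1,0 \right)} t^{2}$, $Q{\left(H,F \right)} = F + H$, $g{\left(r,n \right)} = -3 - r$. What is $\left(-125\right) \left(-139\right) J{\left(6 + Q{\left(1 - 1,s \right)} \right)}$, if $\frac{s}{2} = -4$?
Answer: $-139000$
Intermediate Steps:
$s = -8$ ($s = 2 \left(-4\right) = -8$)
$J{\left(t \right)} = - 2 t^{2}$ ($J{\left(t \right)} = \left(-3 - -1\right) t^{2} = \left(-3 + 1\right) t^{2} = - 2 t^{2}$)
$\left(-125\right) \left(-139\right) J{\left(6 + Q{\left(1 - 1,s \right)} \right)} = \left(-125\right) \left(-139\right) \left(- 2 \left(6 + \left(-8 + \left(1 - 1\right)\right)\right)^{2}\right) = 17375 \left(- 2 \left(6 + \left(-8 + 0\right)\right)^{2}\right) = 17375 \left(- 2 \left(6 - 8\right)^{2}\right) = 17375 \left(- 2 \left(-2\right)^{2}\right) = 17375 \left(\left(-2\right) 4\right) = 17375 \left(-8\right) = -139000$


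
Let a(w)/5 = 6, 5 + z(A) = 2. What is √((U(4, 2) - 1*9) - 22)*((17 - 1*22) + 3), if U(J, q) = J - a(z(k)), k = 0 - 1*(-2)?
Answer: -2*I*√57 ≈ -15.1*I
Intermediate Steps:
k = 2 (k = 0 + 2 = 2)
z(A) = -3 (z(A) = -5 + 2 = -3)
a(w) = 30 (a(w) = 5*6 = 30)
U(J, q) = -30 + J (U(J, q) = J - 1*30 = J - 30 = -30 + J)
√((U(4, 2) - 1*9) - 22)*((17 - 1*22) + 3) = √(((-30 + 4) - 1*9) - 22)*((17 - 1*22) + 3) = √((-26 - 9) - 22)*((17 - 22) + 3) = √(-35 - 22)*(-5 + 3) = √(-57)*(-2) = (I*√57)*(-2) = -2*I*√57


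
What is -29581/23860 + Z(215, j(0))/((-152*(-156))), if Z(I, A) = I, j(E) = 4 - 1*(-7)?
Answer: -174073693/141442080 ≈ -1.2307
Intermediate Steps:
j(E) = 11 (j(E) = 4 + 7 = 11)
-29581/23860 + Z(215, j(0))/((-152*(-156))) = -29581/23860 + 215/((-152*(-156))) = -29581*1/23860 + 215/23712 = -29581/23860 + 215*(1/23712) = -29581/23860 + 215/23712 = -174073693/141442080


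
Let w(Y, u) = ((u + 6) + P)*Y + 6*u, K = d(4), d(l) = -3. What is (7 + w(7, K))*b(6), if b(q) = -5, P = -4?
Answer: 90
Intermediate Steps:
K = -3
w(Y, u) = 6*u + Y*(2 + u) (w(Y, u) = ((u + 6) - 4)*Y + 6*u = ((6 + u) - 4)*Y + 6*u = (2 + u)*Y + 6*u = Y*(2 + u) + 6*u = 6*u + Y*(2 + u))
(7 + w(7, K))*b(6) = (7 + (2*7 + 6*(-3) + 7*(-3)))*(-5) = (7 + (14 - 18 - 21))*(-5) = (7 - 25)*(-5) = -18*(-5) = 90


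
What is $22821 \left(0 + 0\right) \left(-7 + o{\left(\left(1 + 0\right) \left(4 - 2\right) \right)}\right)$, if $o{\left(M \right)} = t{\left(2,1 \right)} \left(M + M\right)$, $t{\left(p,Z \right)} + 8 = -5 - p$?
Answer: $0$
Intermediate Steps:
$t{\left(p,Z \right)} = -13 - p$ ($t{\left(p,Z \right)} = -8 - \left(5 + p\right) = -13 - p$)
$o{\left(M \right)} = - 30 M$ ($o{\left(M \right)} = \left(-13 - 2\right) \left(M + M\right) = \left(-13 - 2\right) 2 M = - 15 \cdot 2 M = - 30 M$)
$22821 \left(0 + 0\right) \left(-7 + o{\left(\left(1 + 0\right) \left(4 - 2\right) \right)}\right) = 22821 \left(0 + 0\right) \left(-7 - 30 \left(1 + 0\right) \left(4 - 2\right)\right) = 22821 \cdot 0 \left(-7 - 30 \cdot 1 \cdot 2\right) = 22821 \cdot 0 \left(-7 - 60\right) = 22821 \cdot 0 \left(-67\right) = 22821 \cdot 0 = 0$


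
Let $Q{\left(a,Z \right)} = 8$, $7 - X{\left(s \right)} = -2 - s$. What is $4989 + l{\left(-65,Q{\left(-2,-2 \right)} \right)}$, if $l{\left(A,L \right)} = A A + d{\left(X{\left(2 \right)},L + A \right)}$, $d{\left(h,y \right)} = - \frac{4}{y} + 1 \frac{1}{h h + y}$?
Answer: $\frac{33612985}{3648} \approx 9214.1$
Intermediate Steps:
$X{\left(s \right)} = 9 + s$ ($X{\left(s \right)} = 7 - \left(-2 - s\right) = 7 + \left(2 + s\right) = 9 + s$)
$d{\left(h,y \right)} = \frac{1}{y + h^{2}} - \frac{4}{y}$ ($d{\left(h,y \right)} = - \frac{4}{y} + 1 \frac{1}{h^{2} + y} = - \frac{4}{y} + 1 \frac{1}{y + h^{2}} = - \frac{4}{y} + \frac{1}{y + h^{2}} = \frac{1}{y + h^{2}} - \frac{4}{y}$)
$l{\left(A,L \right)} = A^{2} + \frac{-484 - 3 A - 3 L}{\left(A + L\right) \left(121 + A + L\right)}$ ($l{\left(A,L \right)} = A A + \frac{- 4 \left(9 + 2\right)^{2} - 3 \left(L + A\right)}{\left(L + A\right) \left(\left(L + A\right) + \left(9 + 2\right)^{2}\right)} = A^{2} + \frac{- 4 \cdot 11^{2} - 3 \left(A + L\right)}{\left(A + L\right) \left(\left(A + L\right) + 11^{2}\right)} = A^{2} + \frac{\left(-4\right) 121 - \left(3 A + 3 L\right)}{\left(A + L\right) \left(\left(A + L\right) + 121\right)} = A^{2} + \frac{-484 - \left(3 A + 3 L\right)}{\left(A + L\right) \left(121 + A + L\right)} = A^{2} + \frac{-484 - 3 A - 3 L}{\left(A + L\right) \left(121 + A + L\right)}$)
$4989 + l{\left(-65,Q{\left(-2,-2 \right)} \right)} = 4989 + \frac{-484 - -195 - 24 + \left(-65\right)^{2} \left(-65 + 8\right) \left(121 - 65 + 8\right)}{\left(-65 + 8\right) \left(121 - 65 + 8\right)} = 4989 + \frac{-484 + 195 - 24 + 4225 \left(-57\right) 64}{\left(-57\right) 64} = 4989 - \frac{-484 + 195 - 24 - 15412800}{3648} = 4989 - \frac{1}{3648} \left(-15413113\right) = 4989 + \frac{15413113}{3648} = \frac{33612985}{3648}$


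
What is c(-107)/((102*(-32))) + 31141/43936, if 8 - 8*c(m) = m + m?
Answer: 4184375/5975296 ≈ 0.70028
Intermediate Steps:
c(m) = 1 - m/4 (c(m) = 1 - (m + m)/8 = 1 - m/4)
c(-107)/((102*(-32))) + 31141/43936 = (1 - 1/4*(-107))/((102*(-32))) + 31141/43936 = (1 + 107/4)/(-3264) + 31141*(1/43936) = (111/4)*(-1/3264) + 31141/43936 = -37/4352 + 31141/43936 = 4184375/5975296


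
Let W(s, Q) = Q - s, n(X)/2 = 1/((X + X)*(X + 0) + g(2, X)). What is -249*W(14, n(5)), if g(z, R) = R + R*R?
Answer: 139191/40 ≈ 3479.8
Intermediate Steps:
g(z, R) = R + R²
n(X) = 2/(2*X² + X*(1 + X)) (n(X) = 2/((X + X)*(X + 0) + X*(1 + X)) = 2/((2*X)*X + X*(1 + X)) = 2/(2*X² + X*(1 + X)))
-249*W(14, n(5)) = -249*(2/(5*(1 + 3*5)) - 1*14) = -249*(2*(⅕)/(1 + 15) - 14) = -249*(2*(⅕)/16 - 14) = -249*(2*(⅕)*(1/16) - 14) = -249*(1/40 - 14) = -249*(-559/40) = 139191/40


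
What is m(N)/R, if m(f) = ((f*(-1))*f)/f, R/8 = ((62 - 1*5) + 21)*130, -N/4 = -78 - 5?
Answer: -83/20280 ≈ -0.0040927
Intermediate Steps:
N = 332 (N = -4*(-78 - 5) = -4*(-83) = 332)
R = 81120 (R = 8*(((62 - 1*5) + 21)*130) = 8*(((62 - 5) + 21)*130) = 8*((57 + 21)*130) = 8*(78*130) = 8*10140 = 81120)
m(f) = -f (m(f) = ((-f)*f)/f = (-f²)/f = -f)
m(N)/R = -1*332/81120 = -332*1/81120 = -83/20280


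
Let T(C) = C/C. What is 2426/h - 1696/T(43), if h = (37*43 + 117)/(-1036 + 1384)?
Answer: -513130/427 ≈ -1201.7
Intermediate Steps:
h = 427/87 (h = (1591 + 117)/348 = 1708*(1/348) = 427/87 ≈ 4.9080)
T(C) = 1
2426/h - 1696/T(43) = 2426/(427/87) - 1696/1 = 2426*(87/427) - 1696*1 = 211062/427 - 1696 = -513130/427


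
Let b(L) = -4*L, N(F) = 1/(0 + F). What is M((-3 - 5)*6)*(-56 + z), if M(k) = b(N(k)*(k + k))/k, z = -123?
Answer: -179/6 ≈ -29.833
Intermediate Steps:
N(F) = 1/F
M(k) = -8/k (M(k) = (-4*(k + k)/k)/k = (-4*2*k/k)/k = (-4*2)/k = -8/k)
M((-3 - 5)*6)*(-56 + z) = (-8*1/(6*(-3 - 5)))*(-56 - 123) = -8/((-8*6))*(-179) = -8/(-48)*(-179) = -8*(-1/48)*(-179) = (1/6)*(-179) = -179/6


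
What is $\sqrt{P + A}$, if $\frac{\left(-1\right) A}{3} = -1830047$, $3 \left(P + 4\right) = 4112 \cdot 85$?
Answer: $\frac{\sqrt{50459793}}{3} \approx 2367.8$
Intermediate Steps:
$P = \frac{349508}{3}$ ($P = -4 + \frac{4112 \cdot 85}{3} = -4 + \frac{1}{3} \cdot 349520 = -4 + \frac{349520}{3} = \frac{349508}{3} \approx 1.165 \cdot 10^{5}$)
$A = 5490141$ ($A = \left(-3\right) \left(-1830047\right) = 5490141$)
$\sqrt{P + A} = \sqrt{\frac{349508}{3} + 5490141} = \sqrt{\frac{16819931}{3}} = \frac{\sqrt{50459793}}{3}$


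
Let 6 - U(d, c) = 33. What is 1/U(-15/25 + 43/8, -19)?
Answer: -1/27 ≈ -0.037037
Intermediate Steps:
U(d, c) = -27 (U(d, c) = 6 - 1*33 = 6 - 33 = -27)
1/U(-15/25 + 43/8, -19) = 1/(-27) = -1/27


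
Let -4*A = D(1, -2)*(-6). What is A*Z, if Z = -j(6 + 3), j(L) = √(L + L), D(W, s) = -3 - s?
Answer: 9*√2/2 ≈ 6.3640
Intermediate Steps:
j(L) = √2*√L (j(L) = √(2*L) = √2*√L)
A = -3/2 (A = -(-3 - 1*(-2))*(-6)/4 = -(-3 + 2)*(-6)/4 = -(-1)*(-6)/4 = -¼*6 = -3/2 ≈ -1.5000)
Z = -3*√2 (Z = -√2*√(6 + 3) = -√2*√9 = -√2*3 = -3*√2 ≈ -4.2426)
A*Z = -(-9)*√2/2 = 9*√2/2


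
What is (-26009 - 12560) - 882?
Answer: -39451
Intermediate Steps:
(-26009 - 12560) - 882 = -38569 - 882 = -39451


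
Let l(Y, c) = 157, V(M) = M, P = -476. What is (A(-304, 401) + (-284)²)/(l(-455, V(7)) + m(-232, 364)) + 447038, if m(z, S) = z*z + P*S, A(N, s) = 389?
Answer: 17774650903/39761 ≈ 4.4704e+5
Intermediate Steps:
m(z, S) = z² - 476*S (m(z, S) = z*z - 476*S = z² - 476*S)
(A(-304, 401) + (-284)²)/(l(-455, V(7)) + m(-232, 364)) + 447038 = (389 + (-284)²)/(157 + ((-232)² - 476*364)) + 447038 = (389 + 80656)/(157 + (53824 - 173264)) + 447038 = 81045/(157 - 119440) + 447038 = 81045/(-119283) + 447038 = 81045*(-1/119283) + 447038 = -27015/39761 + 447038 = 17774650903/39761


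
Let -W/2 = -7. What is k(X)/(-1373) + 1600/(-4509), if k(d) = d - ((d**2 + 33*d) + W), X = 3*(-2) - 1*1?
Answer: -2922749/6190857 ≈ -0.47211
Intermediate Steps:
W = 14 (W = -2*(-7) = 14)
X = -7 (X = -6 - 1 = -7)
k(d) = -14 - d**2 - 32*d (k(d) = d - ((d**2 + 33*d) + 14) = d - (14 + d**2 + 33*d) = d + (-14 - d**2 - 33*d) = -14 - d**2 - 32*d)
k(X)/(-1373) + 1600/(-4509) = (-14 - 1*(-7)**2 - 32*(-7))/(-1373) + 1600/(-4509) = (-14 - 1*49 + 224)*(-1/1373) + 1600*(-1/4509) = (-14 - 49 + 224)*(-1/1373) - 1600/4509 = 161*(-1/1373) - 1600/4509 = -161/1373 - 1600/4509 = -2922749/6190857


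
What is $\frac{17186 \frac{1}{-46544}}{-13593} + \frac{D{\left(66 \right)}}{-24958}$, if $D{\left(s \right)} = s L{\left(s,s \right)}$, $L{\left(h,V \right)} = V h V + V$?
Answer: $- \frac{3001887725129569}{3947560637784} \approx -760.44$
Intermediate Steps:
$L{\left(h,V \right)} = V + h V^{2}$ ($L{\left(h,V \right)} = h V^{2} + V = V + h V^{2}$)
$D{\left(s \right)} = s^{2} \left(1 + s^{2}\right)$ ($D{\left(s \right)} = s s \left(1 + s s\right) = s s \left(1 + s^{2}\right) = s^{2} \left(1 + s^{2}\right)$)
$\frac{17186 \frac{1}{-46544}}{-13593} + \frac{D{\left(66 \right)}}{-24958} = \frac{17186 \frac{1}{-46544}}{-13593} + \frac{66^{2} + 66^{4}}{-24958} = 17186 \left(- \frac{1}{46544}\right) \left(- \frac{1}{13593}\right) + \left(4356 + 18974736\right) \left(- \frac{1}{24958}\right) = \left(- \frac{8593}{23272}\right) \left(- \frac{1}{13593}\right) + 18979092 \left(- \frac{1}{24958}\right) = \frac{8593}{316336296} - \frac{9489546}{12479} = - \frac{3001887725129569}{3947560637784}$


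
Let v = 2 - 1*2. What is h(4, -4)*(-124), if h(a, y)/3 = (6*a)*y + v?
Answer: 35712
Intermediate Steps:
v = 0 (v = 2 - 2 = 0)
h(a, y) = 18*a*y (h(a, y) = 3*((6*a)*y + 0) = 3*(6*a*y + 0) = 3*(6*a*y) = 18*a*y)
h(4, -4)*(-124) = (18*4*(-4))*(-124) = -288*(-124) = 35712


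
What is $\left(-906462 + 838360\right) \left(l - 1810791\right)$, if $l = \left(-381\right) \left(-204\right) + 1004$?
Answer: $117956954426$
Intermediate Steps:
$l = 78728$ ($l = 77724 + 1004 = 78728$)
$\left(-906462 + 838360\right) \left(l - 1810791\right) = \left(-906462 + 838360\right) \left(78728 - 1810791\right) = \left(-68102\right) \left(-1732063\right) = 117956954426$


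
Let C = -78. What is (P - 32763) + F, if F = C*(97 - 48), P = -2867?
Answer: -39452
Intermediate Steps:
F = -3822 (F = -78*(97 - 48) = -78*49 = -3822)
(P - 32763) + F = (-2867 - 32763) - 3822 = -35630 - 3822 = -39452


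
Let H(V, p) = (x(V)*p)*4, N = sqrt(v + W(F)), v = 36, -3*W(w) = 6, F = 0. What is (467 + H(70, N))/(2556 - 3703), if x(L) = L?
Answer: -467/1147 - 280*sqrt(34)/1147 ≈ -1.8306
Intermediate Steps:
W(w) = -2 (W(w) = -1/3*6 = -2)
N = sqrt(34) (N = sqrt(36 - 2) = sqrt(34) ≈ 5.8309)
H(V, p) = 4*V*p (H(V, p) = (V*p)*4 = 4*V*p)
(467 + H(70, N))/(2556 - 3703) = (467 + 4*70*sqrt(34))/(2556 - 3703) = (467 + 280*sqrt(34))/(-1147) = (467 + 280*sqrt(34))*(-1/1147) = -467/1147 - 280*sqrt(34)/1147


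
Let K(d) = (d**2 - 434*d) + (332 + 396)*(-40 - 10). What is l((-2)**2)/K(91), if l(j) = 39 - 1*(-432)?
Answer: -471/67613 ≈ -0.0069661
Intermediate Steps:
l(j) = 471 (l(j) = 39 + 432 = 471)
K(d) = -36400 + d**2 - 434*d (K(d) = (d**2 - 434*d) + 728*(-50) = (d**2 - 434*d) - 36400 = -36400 + d**2 - 434*d)
l((-2)**2)/K(91) = 471/(-36400 + 91**2 - 434*91) = 471/(-36400 + 8281 - 39494) = 471/(-67613) = 471*(-1/67613) = -471/67613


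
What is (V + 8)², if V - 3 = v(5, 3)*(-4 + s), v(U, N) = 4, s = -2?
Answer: 169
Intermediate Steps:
V = -21 (V = 3 + 4*(-4 - 2) = 3 + 4*(-6) = 3 - 24 = -21)
(V + 8)² = (-21 + 8)² = (-13)² = 169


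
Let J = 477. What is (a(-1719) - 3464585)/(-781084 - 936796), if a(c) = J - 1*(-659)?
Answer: 3463449/1717880 ≈ 2.0161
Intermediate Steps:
a(c) = 1136 (a(c) = 477 - 1*(-659) = 477 + 659 = 1136)
(a(-1719) - 3464585)/(-781084 - 936796) = (1136 - 3464585)/(-781084 - 936796) = -3463449/(-1717880) = -3463449*(-1/1717880) = 3463449/1717880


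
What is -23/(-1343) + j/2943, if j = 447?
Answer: 222670/1317483 ≈ 0.16901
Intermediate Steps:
-23/(-1343) + j/2943 = -23/(-1343) + 447/2943 = -23*(-1/1343) + 447*(1/2943) = 23/1343 + 149/981 = 222670/1317483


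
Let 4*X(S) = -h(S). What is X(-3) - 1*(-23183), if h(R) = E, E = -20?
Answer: 23188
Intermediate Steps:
h(R) = -20
X(S) = 5 (X(S) = (-1*(-20))/4 = (¼)*20 = 5)
X(-3) - 1*(-23183) = 5 - 1*(-23183) = 5 + 23183 = 23188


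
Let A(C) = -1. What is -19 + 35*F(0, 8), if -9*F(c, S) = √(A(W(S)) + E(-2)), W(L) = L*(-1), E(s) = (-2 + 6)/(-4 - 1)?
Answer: -19 - 7*I*√5/3 ≈ -19.0 - 5.2175*I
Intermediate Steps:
E(s) = -⅘ (E(s) = 4/(-5) = 4*(-⅕) = -⅘)
W(L) = -L
F(c, S) = -I*√5/15 (F(c, S) = -√(-1 - ⅘)/9 = -I*√5/15)
-19 + 35*F(0, 8) = -19 + 35*(-I*√5/15) = -19 - 7*I*√5/3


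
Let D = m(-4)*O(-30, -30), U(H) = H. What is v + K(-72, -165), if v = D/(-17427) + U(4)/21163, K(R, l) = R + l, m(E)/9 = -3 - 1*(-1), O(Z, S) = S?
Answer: -29139586583/122935867 ≈ -237.03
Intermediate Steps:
m(E) = -18 (m(E) = 9*(-3 - 1*(-1)) = 9*(-3 + 1) = 9*(-2) = -18)
D = 540 (D = -18*(-30) = 540)
v = -3786104/122935867 (v = 540/(-17427) + 4/21163 = 540*(-1/17427) + 4*(1/21163) = -180/5809 + 4/21163 = -3786104/122935867 ≈ -0.030797)
v + K(-72, -165) = -3786104/122935867 + (-72 - 165) = -3786104/122935867 - 237 = -29139586583/122935867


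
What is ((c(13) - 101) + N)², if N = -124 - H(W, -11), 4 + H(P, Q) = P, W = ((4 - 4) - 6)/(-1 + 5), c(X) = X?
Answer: 170569/4 ≈ 42642.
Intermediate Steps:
W = -3/2 (W = (0 - 6)/4 = -6*¼ = -3/2 ≈ -1.5000)
H(P, Q) = -4 + P
N = -237/2 (N = -124 - (-4 - 3/2) = -124 - 1*(-11/2) = -124 + 11/2 = -237/2 ≈ -118.50)
((c(13) - 101) + N)² = ((13 - 101) - 237/2)² = (-88 - 237/2)² = (-413/2)² = 170569/4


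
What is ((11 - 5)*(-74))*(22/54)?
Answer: -1628/9 ≈ -180.89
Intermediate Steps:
((11 - 5)*(-74))*(22/54) = (6*(-74))*(22*(1/54)) = -444*11/27 = -1628/9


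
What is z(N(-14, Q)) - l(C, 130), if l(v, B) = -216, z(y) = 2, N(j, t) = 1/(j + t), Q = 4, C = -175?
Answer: 218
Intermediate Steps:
z(N(-14, Q)) - l(C, 130) = 2 - 1*(-216) = 2 + 216 = 218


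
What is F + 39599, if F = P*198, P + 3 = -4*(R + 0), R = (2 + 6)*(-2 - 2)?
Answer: 64349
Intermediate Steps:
R = -32 (R = 8*(-4) = -32)
P = 125 (P = -3 - 4*(-32 + 0) = -3 - 4*(-32) = -3 + 128 = 125)
F = 24750 (F = 125*198 = 24750)
F + 39599 = 24750 + 39599 = 64349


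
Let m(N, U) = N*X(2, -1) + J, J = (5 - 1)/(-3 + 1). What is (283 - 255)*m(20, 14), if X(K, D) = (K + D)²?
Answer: 504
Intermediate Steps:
J = -2 (J = 4/(-2) = 4*(-½) = -2)
X(K, D) = (D + K)²
m(N, U) = -2 + N (m(N, U) = N*(-1 + 2)² - 2 = N*1² - 2 = N*1 - 2 = N - 2 = -2 + N)
(283 - 255)*m(20, 14) = (283 - 255)*(-2 + 20) = 28*18 = 504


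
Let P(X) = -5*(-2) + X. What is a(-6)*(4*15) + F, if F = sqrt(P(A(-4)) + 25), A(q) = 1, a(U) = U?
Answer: -354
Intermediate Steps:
P(X) = 10 + X
F = 6 (F = sqrt((10 + 1) + 25) = sqrt(11 + 25) = sqrt(36) = 6)
a(-6)*(4*15) + F = -24*15 + 6 = -6*60 + 6 = -360 + 6 = -354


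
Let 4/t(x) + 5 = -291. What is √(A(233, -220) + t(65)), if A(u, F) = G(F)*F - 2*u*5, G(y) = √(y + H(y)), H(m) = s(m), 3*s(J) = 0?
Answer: √(-12759154 - 2409440*I*√55)/74 ≈ 28.979 - 56.301*I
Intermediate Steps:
s(J) = 0 (s(J) = (⅓)*0 = 0)
H(m) = 0
t(x) = -1/74 (t(x) = 4/(-5 - 291) = 4/(-296) = 4*(-1/296) = -1/74)
G(y) = √y (G(y) = √(y + 0) = √y)
A(u, F) = F^(3/2) - 10*u (A(u, F) = √F*F - 2*u*5 = F^(3/2) - 10*u)
√(A(233, -220) + t(65)) = √(((-220)^(3/2) - 10*233) - 1/74) = √((-440*I*√55 - 2330) - 1/74) = √((-2330 - 440*I*√55) - 1/74) = √(-172421/74 - 440*I*√55)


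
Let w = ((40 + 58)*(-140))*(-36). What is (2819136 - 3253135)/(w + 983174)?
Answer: -433999/1477094 ≈ -0.29382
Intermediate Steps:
w = 493920 (w = (98*(-140))*(-36) = -13720*(-36) = 493920)
(2819136 - 3253135)/(w + 983174) = (2819136 - 3253135)/(493920 + 983174) = -433999/1477094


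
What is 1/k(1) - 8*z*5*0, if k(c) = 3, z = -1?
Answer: ⅓ ≈ 0.33333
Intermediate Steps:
1/k(1) - 8*z*5*0 = 1/3 - 8*(-1*5)*0 = ⅓ - (-40)*0 = ⅓ - 8*0 = ⅓ + 0 = ⅓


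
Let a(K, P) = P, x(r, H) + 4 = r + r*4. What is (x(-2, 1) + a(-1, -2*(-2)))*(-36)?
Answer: 360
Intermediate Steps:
x(r, H) = -4 + 5*r (x(r, H) = -4 + (r + r*4) = -4 + (r + 4*r) = -4 + 5*r)
(x(-2, 1) + a(-1, -2*(-2)))*(-36) = ((-4 + 5*(-2)) - 2*(-2))*(-36) = ((-4 - 10) + 4)*(-36) = (-14 + 4)*(-36) = -10*(-36) = 360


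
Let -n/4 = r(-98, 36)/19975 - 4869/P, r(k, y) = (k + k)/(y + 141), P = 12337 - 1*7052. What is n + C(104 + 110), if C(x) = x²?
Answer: 171158131284328/3737102775 ≈ 45800.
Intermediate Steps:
P = 5285 (P = 12337 - 7052 = 5285)
r(k, y) = 2*k/(141 + y) (r(k, y) = (2*k)/(141 + y) = 2*k/(141 + y))
n = 13772600428/3737102775 (n = -4*((2*(-98)/(141 + 36))/19975 - 4869/5285) = -4*((2*(-98)/177)*(1/19975) - 4869*1/5285) = -4*((2*(-98)*(1/177))*(1/19975) - 4869/5285) = -4*(-196/177*1/19975 - 4869/5285) = -4*(-196/3535575 - 4869/5285) = -4*(-3443150107/3737102775) = 13772600428/3737102775 ≈ 3.6854)
n + C(104 + 110) = 13772600428/3737102775 + (104 + 110)² = 13772600428/3737102775 + 214² = 13772600428/3737102775 + 45796 = 171158131284328/3737102775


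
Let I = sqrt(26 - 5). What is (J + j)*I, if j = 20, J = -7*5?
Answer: -15*sqrt(21) ≈ -68.739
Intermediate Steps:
J = -35
I = sqrt(21) ≈ 4.5826
(J + j)*I = (-35 + 20)*sqrt(21) = -15*sqrt(21)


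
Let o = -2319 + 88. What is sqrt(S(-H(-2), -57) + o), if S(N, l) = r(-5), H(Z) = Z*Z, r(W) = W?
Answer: 2*I*sqrt(559) ≈ 47.286*I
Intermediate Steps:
H(Z) = Z**2
S(N, l) = -5
o = -2231
sqrt(S(-H(-2), -57) + o) = sqrt(-5 - 2231) = sqrt(-2236) = 2*I*sqrt(559)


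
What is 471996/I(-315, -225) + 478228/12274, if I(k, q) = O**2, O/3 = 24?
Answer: 114894623/883728 ≈ 130.01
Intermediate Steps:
O = 72 (O = 3*24 = 72)
I(k, q) = 5184 (I(k, q) = 72**2 = 5184)
471996/I(-315, -225) + 478228/12274 = 471996/5184 + 478228/12274 = 471996*(1/5184) + 478228*(1/12274) = 13111/144 + 239114/6137 = 114894623/883728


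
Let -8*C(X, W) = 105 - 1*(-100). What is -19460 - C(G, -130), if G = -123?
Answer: -155475/8 ≈ -19434.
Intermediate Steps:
C(X, W) = -205/8 (C(X, W) = -(105 - 1*(-100))/8 = -(105 + 100)/8 = -1/8*205 = -205/8)
-19460 - C(G, -130) = -19460 - 1*(-205/8) = -19460 + 205/8 = -155475/8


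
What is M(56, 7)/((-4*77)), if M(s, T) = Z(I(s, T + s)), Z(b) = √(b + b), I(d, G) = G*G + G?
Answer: -6*√14/77 ≈ -0.29156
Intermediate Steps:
I(d, G) = G + G² (I(d, G) = G² + G = G + G²)
Z(b) = √2*√b (Z(b) = √(2*b) = √2*√b)
M(s, T) = √2*√((T + s)*(1 + T + s)) (M(s, T) = √2*√((T + s)*(1 + (T + s))) = √2*√((T + s)*(1 + T + s)))
M(56, 7)/((-4*77)) = (√2*√(7 + 56 + 7² + 56² + 2*7*56))/((-4*77)) = (√2*√(7 + 56 + 49 + 3136 + 784))/(-308) = (√2*√4032)*(-1/308) = (√2*(24*√7))*(-1/308) = (24*√14)*(-1/308) = -6*√14/77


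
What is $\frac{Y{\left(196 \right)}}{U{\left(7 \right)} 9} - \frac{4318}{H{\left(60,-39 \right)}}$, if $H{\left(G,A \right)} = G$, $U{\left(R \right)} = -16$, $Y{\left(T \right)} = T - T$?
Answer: $- \frac{2159}{30} \approx -71.967$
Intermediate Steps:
$Y{\left(T \right)} = 0$
$\frac{Y{\left(196 \right)}}{U{\left(7 \right)} 9} - \frac{4318}{H{\left(60,-39 \right)}} = \frac{0}{\left(-16\right) 9} - \frac{4318}{60} = \frac{0}{-144} - \frac{2159}{30} = 0 \left(- \frac{1}{144}\right) - \frac{2159}{30} = 0 - \frac{2159}{30} = - \frac{2159}{30}$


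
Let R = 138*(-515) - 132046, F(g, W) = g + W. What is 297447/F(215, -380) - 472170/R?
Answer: -10056389467/5585690 ≈ -1800.4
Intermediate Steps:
F(g, W) = W + g
R = -203116 (R = -71070 - 132046 = -203116)
297447/F(215, -380) - 472170/R = 297447/(-380 + 215) - 472170/(-203116) = 297447/(-165) - 472170*(-1/203116) = 297447*(-1/165) + 236085/101558 = -99149/55 + 236085/101558 = -10056389467/5585690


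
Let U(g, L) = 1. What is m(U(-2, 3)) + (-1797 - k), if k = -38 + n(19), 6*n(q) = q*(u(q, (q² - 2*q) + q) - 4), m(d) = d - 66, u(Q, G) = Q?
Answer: -3743/2 ≈ -1871.5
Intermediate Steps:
m(d) = -66 + d
n(q) = q*(-4 + q)/6 (n(q) = (q*(q - 4))/6 = (q*(-4 + q))/6 = q*(-4 + q)/6)
k = 19/2 (k = -38 + (⅙)*19*(-4 + 19) = -38 + (⅙)*19*15 = -38 + 95/2 = 19/2 ≈ 9.5000)
m(U(-2, 3)) + (-1797 - k) = (-66 + 1) + (-1797 - 1*19/2) = -65 + (-1797 - 19/2) = -65 - 3613/2 = -3743/2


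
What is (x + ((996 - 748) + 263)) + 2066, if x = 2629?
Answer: 5206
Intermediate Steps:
(x + ((996 - 748) + 263)) + 2066 = (2629 + ((996 - 748) + 263)) + 2066 = (2629 + (248 + 263)) + 2066 = (2629 + 511) + 2066 = 3140 + 2066 = 5206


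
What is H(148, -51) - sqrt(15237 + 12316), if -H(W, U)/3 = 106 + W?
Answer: -762 - sqrt(27553) ≈ -927.99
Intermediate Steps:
H(W, U) = -318 - 3*W (H(W, U) = -3*(106 + W) = -318 - 3*W)
H(148, -51) - sqrt(15237 + 12316) = (-318 - 3*148) - sqrt(15237 + 12316) = (-318 - 444) - sqrt(27553) = -762 - sqrt(27553)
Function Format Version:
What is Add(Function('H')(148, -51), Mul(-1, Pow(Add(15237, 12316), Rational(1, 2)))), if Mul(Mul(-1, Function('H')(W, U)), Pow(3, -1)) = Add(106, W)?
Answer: Add(-762, Mul(-1, Pow(27553, Rational(1, 2)))) ≈ -927.99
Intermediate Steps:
Function('H')(W, U) = Add(-318, Mul(-3, W)) (Function('H')(W, U) = Mul(-3, Add(106, W)) = Add(-318, Mul(-3, W)))
Add(Function('H')(148, -51), Mul(-1, Pow(Add(15237, 12316), Rational(1, 2)))) = Add(Add(-318, Mul(-3, 148)), Mul(-1, Pow(Add(15237, 12316), Rational(1, 2)))) = Add(Add(-318, -444), Mul(-1, Pow(27553, Rational(1, 2)))) = Add(-762, Mul(-1, Pow(27553, Rational(1, 2))))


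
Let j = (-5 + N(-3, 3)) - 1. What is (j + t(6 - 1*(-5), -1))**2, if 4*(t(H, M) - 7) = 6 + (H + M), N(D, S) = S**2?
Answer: 196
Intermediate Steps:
j = 3 (j = (-5 + 3**2) - 1 = (-5 + 9) - 1 = 4 - 1 = 3)
t(H, M) = 17/2 + H/4 + M/4 (t(H, M) = 7 + (6 + (H + M))/4 = 7 + (6 + H + M)/4 = 7 + (3/2 + H/4 + M/4) = 17/2 + H/4 + M/4)
(j + t(6 - 1*(-5), -1))**2 = (3 + (17/2 + (6 - 1*(-5))/4 + (1/4)*(-1)))**2 = (3 + (17/2 + (6 + 5)/4 - 1/4))**2 = (3 + (17/2 + (1/4)*11 - 1/4))**2 = (3 + (17/2 + 11/4 - 1/4))**2 = (3 + 11)**2 = 14**2 = 196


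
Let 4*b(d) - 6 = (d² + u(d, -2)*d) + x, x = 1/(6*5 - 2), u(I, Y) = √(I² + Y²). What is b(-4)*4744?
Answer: 365881/14 - 9488*√5 ≈ 4918.5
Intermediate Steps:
x = 1/28 (x = 1/(30 - 2) = 1/28 ≈ 0.035714)
b(d) = 169/112 + d²/4 + d*√(4 + d²)/4 (b(d) = 3/2 + ((d² + √(d² + (-2)²)*d) + 1/28)/4 = 3/2 + ((d² + √(d² + 4)*d) + 1/28)/4 = 3/2 + ((d² + √(4 + d²)*d) + 1/28)/4 = 3/2 + ((d² + d*√(4 + d²)) + 1/28)/4 = 3/2 + (1/28 + d² + d*√(4 + d²))/4 = 3/2 + (1/112 + d²/4 + d*√(4 + d²)/4) = 169/112 + d²/4 + d*√(4 + d²)/4)
b(-4)*4744 = (169/112 + (¼)*(-4)² + (¼)*(-4)*√(4 + (-4)²))*4744 = (169/112 + (¼)*16 + (¼)*(-4)*√(4 + 16))*4744 = (169/112 + 4 + (¼)*(-4)*√20)*4744 = (169/112 + 4 + (¼)*(-4)*(2*√5))*4744 = (169/112 + 4 - 2*√5)*4744 = (617/112 - 2*√5)*4744 = 365881/14 - 9488*√5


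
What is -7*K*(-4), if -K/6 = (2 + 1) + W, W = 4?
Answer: -1176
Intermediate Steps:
K = -42 (K = -6*((2 + 1) + 4) = -6*(3 + 4) = -6*7 = -42)
-7*K*(-4) = -7*(-42)*(-4) = 294*(-4) = -1176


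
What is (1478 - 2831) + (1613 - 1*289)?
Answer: -29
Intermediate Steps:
(1478 - 2831) + (1613 - 1*289) = -1353 + (1613 - 289) = -1353 + 1324 = -29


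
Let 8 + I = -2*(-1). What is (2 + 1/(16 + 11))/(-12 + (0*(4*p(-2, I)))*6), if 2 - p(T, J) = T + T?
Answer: -55/324 ≈ -0.16975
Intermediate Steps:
I = -6 (I = -8 - 2*(-1) = -8 + 2 = -6)
p(T, J) = 2 - 2*T (p(T, J) = 2 - (T + T) = 2 - 2*T)
(2 + 1/(16 + 11))/(-12 + (0*(4*p(-2, I)))*6) = (2 + 1/(16 + 11))/(-12 + (0*(4*(2 - 2*(-2))))*6) = (2 + 1/27)/(-12 + (0*(4*(2 + 4)))*6) = (2 + 1/27)/(-12 + (0*(4*6))*6) = (55/27)/(-12 + (0*24)*6) = (55/27)/(-12 + 0*6) = (55/27)/(-12 + 0) = (55/27)/(-12) = -1/12*55/27 = -55/324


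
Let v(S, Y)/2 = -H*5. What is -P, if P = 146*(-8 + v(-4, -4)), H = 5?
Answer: 8468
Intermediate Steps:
v(S, Y) = -50 (v(S, Y) = 2*(-1*5*5) = 2*(-5*5) = 2*(-25) = -50)
P = -8468 (P = 146*(-8 - 50) = 146*(-58) = -8468)
-P = -1*(-8468) = 8468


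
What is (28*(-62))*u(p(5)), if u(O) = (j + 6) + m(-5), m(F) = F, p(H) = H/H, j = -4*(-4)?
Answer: -29512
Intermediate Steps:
j = 16
p(H) = 1
u(O) = 17 (u(O) = (16 + 6) - 5 = 22 - 5 = 17)
(28*(-62))*u(p(5)) = (28*(-62))*17 = -1736*17 = -29512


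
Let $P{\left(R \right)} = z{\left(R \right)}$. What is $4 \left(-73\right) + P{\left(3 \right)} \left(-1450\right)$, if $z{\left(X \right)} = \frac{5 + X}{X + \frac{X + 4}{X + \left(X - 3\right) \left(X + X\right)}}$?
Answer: $-2467$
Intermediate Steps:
$z{\left(X \right)} = \frac{5 + X}{X + \frac{4 + X}{X + 2 X \left(-3 + X\right)}}$ ($z{\left(X \right)} = \frac{5 + X}{X + \frac{4 + X}{X + \left(-3 + X\right) 2 X}} = \frac{5 + X}{X + \frac{4 + X}{X + 2 X \left(-3 + X\right)}}$)
$P{\left(R \right)} = \frac{R \left(-25 + 2 R^{2} + 5 R\right)}{4 + R - 5 R^{2} + 2 R^{3}}$
$4 \left(-73\right) + P{\left(3 \right)} \left(-1450\right) = 4 \left(-73\right) + \frac{3 \left(-25 + 2 \cdot 3^{2} + 5 \cdot 3\right)}{4 + 3 - 5 \cdot 3^{2} + 2 \cdot 3^{3}} \left(-1450\right) = -292 + \frac{3 \left(-25 + 2 \cdot 9 + 15\right)}{4 + 3 - 45 + 2 \cdot 27} \left(-1450\right) = -292 + \frac{3 \left(-25 + 18 + 15\right)}{4 + 3 - 45 + 54} \left(-1450\right) = -292 + 3 \cdot \frac{1}{16} \cdot 8 \left(-1450\right) = -292 + \frac{3}{2} \left(-1450\right) = -292 - 2175 = -2467$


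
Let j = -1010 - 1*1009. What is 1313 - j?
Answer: 3332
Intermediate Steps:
j = -2019 (j = -1010 - 1009 = -2019)
1313 - j = 1313 - 1*(-2019) = 1313 + 2019 = 3332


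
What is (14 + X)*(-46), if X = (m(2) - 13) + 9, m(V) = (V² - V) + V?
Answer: -644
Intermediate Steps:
m(V) = V²
X = 0 (X = (2² - 13) + 9 = (4 - 13) + 9 = -9 + 9 = 0)
(14 + X)*(-46) = (14 + 0)*(-46) = 14*(-46) = -644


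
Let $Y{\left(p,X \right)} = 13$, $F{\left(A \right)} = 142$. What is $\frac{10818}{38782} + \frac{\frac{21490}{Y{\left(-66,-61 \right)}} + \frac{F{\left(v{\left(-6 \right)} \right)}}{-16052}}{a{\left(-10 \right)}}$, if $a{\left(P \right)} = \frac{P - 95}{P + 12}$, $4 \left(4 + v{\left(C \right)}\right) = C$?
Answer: $- \frac{3314888226742}{106218953295} \approx -31.208$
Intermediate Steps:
$v{\left(C \right)} = -4 + \frac{C}{4}$
$a{\left(P \right)} = \frac{-95 + P}{12 + P}$
$\frac{10818}{38782} + \frac{\frac{21490}{Y{\left(-66,-61 \right)}} + \frac{F{\left(v{\left(-6 \right)} \right)}}{-16052}}{a{\left(-10 \right)}} = \frac{10818}{38782} + \frac{\frac{21490}{13} + \frac{142}{-16052}}{\frac{1}{12 - 10} \left(-95 - 10\right)} = 10818 \cdot \frac{1}{38782} + \frac{21490 \cdot \frac{1}{13} + 142 \left(- \frac{1}{16052}\right)}{\frac{1}{2} \left(-105\right)} = \frac{5409}{19391} + \frac{\frac{21490}{13} - \frac{71}{8026}}{\frac{1}{2} \left(-105\right)} = \frac{5409}{19391} + \frac{172477817}{104338 \left(- \frac{105}{2}\right)} = \frac{5409}{19391} + \frac{172477817}{104338} \left(- \frac{2}{105}\right) = \frac{5409}{19391} - \frac{172477817}{5477745} = - \frac{3314888226742}{106218953295}$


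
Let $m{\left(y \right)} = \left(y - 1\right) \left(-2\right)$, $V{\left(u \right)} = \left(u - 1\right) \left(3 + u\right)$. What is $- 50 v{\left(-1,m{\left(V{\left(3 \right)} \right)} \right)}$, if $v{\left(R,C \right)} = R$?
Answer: $50$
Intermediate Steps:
$V{\left(u \right)} = \left(-1 + u\right) \left(3 + u\right)$
$m{\left(y \right)} = 2 - 2 y$ ($m{\left(y \right)} = \left(-1 + y\right) \left(-2\right) = 2 - 2 y$)
$- 50 v{\left(-1,m{\left(V{\left(3 \right)} \right)} \right)} = \left(-50\right) \left(-1\right) = 50$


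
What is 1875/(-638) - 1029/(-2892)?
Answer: -794333/307516 ≈ -2.5831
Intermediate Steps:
1875/(-638) - 1029/(-2892) = 1875*(-1/638) - 1029*(-1/2892) = -1875/638 + 343/964 = -794333/307516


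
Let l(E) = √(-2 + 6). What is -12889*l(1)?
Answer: -25778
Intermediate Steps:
l(E) = 2 (l(E) = √4 = 2)
-12889*l(1) = -12889*2 = -25778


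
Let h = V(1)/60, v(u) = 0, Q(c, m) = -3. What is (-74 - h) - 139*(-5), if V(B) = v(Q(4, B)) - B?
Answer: 37261/60 ≈ 621.02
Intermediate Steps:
V(B) = -B (V(B) = 0 - B = -B)
h = -1/60 (h = -1*1/60 = -1/60 ≈ -0.016667)
(-74 - h) - 139*(-5) = (-74 - 1*(-1/60)) - 139*(-5) = (-74 + 1/60) + 695 = -4439/60 + 695 = 37261/60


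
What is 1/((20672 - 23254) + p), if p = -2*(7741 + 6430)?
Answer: -1/30924 ≈ -3.2337e-5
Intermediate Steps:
p = -28342 (p = -2*14171 = -28342)
1/((20672 - 23254) + p) = 1/((20672 - 23254) - 28342) = 1/(-2582 - 28342) = 1/(-30924) = -1/30924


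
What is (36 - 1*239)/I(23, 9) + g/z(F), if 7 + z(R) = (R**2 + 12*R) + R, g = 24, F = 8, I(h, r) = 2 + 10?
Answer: -32395/1932 ≈ -16.768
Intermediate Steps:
I(h, r) = 12
z(R) = -7 + R**2 + 13*R (z(R) = -7 + ((R**2 + 12*R) + R) = -7 + (R**2 + 13*R) = -7 + R**2 + 13*R)
(36 - 1*239)/I(23, 9) + g/z(F) = (36 - 1*239)/12 + 24/(-7 + 8**2 + 13*8) = (36 - 239)*(1/12) + 24/(-7 + 64 + 104) = -203*1/12 + 24/161 = -203/12 + 24*(1/161) = -203/12 + 24/161 = -32395/1932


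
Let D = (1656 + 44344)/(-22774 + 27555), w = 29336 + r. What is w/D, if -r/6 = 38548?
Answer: -60345782/2875 ≈ -20990.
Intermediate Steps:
r = -231288 (r = -6*38548 = -231288)
w = -201952 (w = 29336 - 231288 = -201952)
D = 46000/4781 ≈ 9.6214
w/D = -201952/46000/4781 = -201952*4781/46000 = -60345782/2875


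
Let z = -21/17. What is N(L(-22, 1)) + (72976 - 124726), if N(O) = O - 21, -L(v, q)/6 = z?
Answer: -879981/17 ≈ -51764.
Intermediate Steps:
z = -21/17 (z = -21*1/17 = -21/17 ≈ -1.2353)
L(v, q) = 126/17 (L(v, q) = -6*(-21/17) = 126/17)
N(O) = -21 + O
N(L(-22, 1)) + (72976 - 124726) = (-21 + 126/17) + (72976 - 124726) = -231/17 - 51750 = -879981/17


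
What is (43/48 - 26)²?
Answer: 1452025/2304 ≈ 630.22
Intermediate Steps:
(43/48 - 26)² = (-1205/48)² = 1452025/2304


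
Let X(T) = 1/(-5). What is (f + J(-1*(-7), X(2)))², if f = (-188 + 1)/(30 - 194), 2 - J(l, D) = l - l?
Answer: 265225/26896 ≈ 9.8611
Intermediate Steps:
X(T) = -⅕
J(l, D) = 2 (J(l, D) = 2 - (l - l) = 2 - 1*0 = 2 + 0 = 2)
f = 187/164 (f = -187/(-164) = -187*(-1/164) = 187/164 ≈ 1.1402)
(f + J(-1*(-7), X(2)))² = (187/164 + 2)² = (515/164)² = 265225/26896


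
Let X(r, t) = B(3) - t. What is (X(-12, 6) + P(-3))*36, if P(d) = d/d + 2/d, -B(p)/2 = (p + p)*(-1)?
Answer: 228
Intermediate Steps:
B(p) = 4*p (B(p) = -2*(p + p)*(-1) = -2*2*p*(-1) = -(-4)*p = 4*p)
X(r, t) = 12 - t (X(r, t) = 4*3 - t = 12 - t)
P(d) = 1 + 2/d
(X(-12, 6) + P(-3))*36 = ((12 - 1*6) + (2 - 3)/(-3))*36 = ((12 - 6) - 1/3*(-1))*36 = (6 + 1/3)*36 = (19/3)*36 = 228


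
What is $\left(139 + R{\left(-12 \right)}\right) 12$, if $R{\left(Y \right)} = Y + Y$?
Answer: $1380$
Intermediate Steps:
$R{\left(Y \right)} = 2 Y$
$\left(139 + R{\left(-12 \right)}\right) 12 = \left(139 + 2 \left(-12\right)\right) 12 = \left(139 - 24\right) 12 = 115 \cdot 12 = 1380$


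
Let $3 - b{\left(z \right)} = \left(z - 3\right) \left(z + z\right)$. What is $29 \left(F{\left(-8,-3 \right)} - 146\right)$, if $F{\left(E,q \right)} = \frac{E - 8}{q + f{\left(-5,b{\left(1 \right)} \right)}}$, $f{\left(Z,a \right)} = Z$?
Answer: $-4176$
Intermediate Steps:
$b{\left(z \right)} = 3 - 2 z \left(-3 + z\right)$ ($b{\left(z \right)} = 3 - \left(z - 3\right) \left(z + z\right) = 3 - \left(-3 + z\right) 2 z = 3 - 2 z \left(-3 + z\right)$)
$F{\left(E,q \right)} = \frac{-8 + E}{-5 + q}$ ($F{\left(E,q \right)} = \frac{E - 8}{q - 5} = \frac{-8 + E}{-5 + q}$)
$29 \left(F{\left(-8,-3 \right)} - 146\right) = 29 \left(\frac{-8 - 8}{-5 - 3} - 146\right) = 29 \left(\frac{1}{-8} \left(-16\right) - 146\right) = 29 \left(\left(- \frac{1}{8}\right) \left(-16\right) - 146\right) = 29 \left(2 - 146\right) = 29 \left(-144\right) = -4176$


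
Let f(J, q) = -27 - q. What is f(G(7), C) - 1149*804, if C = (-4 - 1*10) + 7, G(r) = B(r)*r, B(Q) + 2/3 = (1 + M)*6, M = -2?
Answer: -923816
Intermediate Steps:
B(Q) = -20/3 (B(Q) = -2/3 + (1 - 2)*6 = -2/3 - 1*6 = -2/3 - 6 = -20/3)
G(r) = -20*r/3
C = -7 (C = (-4 - 10) + 7 = -14 + 7 = -7)
f(G(7), C) - 1149*804 = (-27 - 1*(-7)) - 1149*804 = (-27 + 7) - 923796 = -20 - 923796 = -923816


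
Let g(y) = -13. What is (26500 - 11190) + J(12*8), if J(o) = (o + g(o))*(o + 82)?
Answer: 30084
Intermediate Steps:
J(o) = (-13 + o)*(82 + o) (J(o) = (o - 13)*(o + 82) = (-13 + o)*(82 + o))
(26500 - 11190) + J(12*8) = (26500 - 11190) + (-1066 + (12*8)**2 + 69*(12*8)) = 15310 + (-1066 + 96**2 + 69*96) = 15310 + (-1066 + 9216 + 6624) = 15310 + 14774 = 30084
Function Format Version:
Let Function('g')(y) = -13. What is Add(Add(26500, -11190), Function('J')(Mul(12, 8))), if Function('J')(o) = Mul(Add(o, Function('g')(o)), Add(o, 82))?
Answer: 30084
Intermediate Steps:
Function('J')(o) = Mul(Add(-13, o), Add(82, o)) (Function('J')(o) = Mul(Add(o, -13), Add(o, 82)) = Mul(Add(-13, o), Add(82, o)))
Add(Add(26500, -11190), Function('J')(Mul(12, 8))) = Add(Add(26500, -11190), Add(-1066, Pow(Mul(12, 8), 2), Mul(69, Mul(12, 8)))) = Add(15310, Add(-1066, Pow(96, 2), Mul(69, 96))) = Add(15310, Add(-1066, 9216, 6624)) = Add(15310, 14774) = 30084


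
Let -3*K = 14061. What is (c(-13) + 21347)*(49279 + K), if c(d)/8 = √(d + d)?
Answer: 951905424 + 356736*I*√26 ≈ 9.5191e+8 + 1.819e+6*I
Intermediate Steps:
K = -4687 (K = -⅓*14061 = -4687)
c(d) = 8*√2*√d (c(d) = 8*√(d + d) = 8*√(2*d) = 8*(√2*√d) = 8*√2*√d)
(c(-13) + 21347)*(49279 + K) = (8*√2*√(-13) + 21347)*(49279 - 4687) = (8*√2*(I*√13) + 21347)*44592 = (8*I*√26 + 21347)*44592 = (21347 + 8*I*√26)*44592 = 951905424 + 356736*I*√26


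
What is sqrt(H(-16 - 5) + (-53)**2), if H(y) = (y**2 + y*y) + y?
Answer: sqrt(3670) ≈ 60.581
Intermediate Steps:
H(y) = y + 2*y**2 (H(y) = (y**2 + y**2) + y = 2*y**2 + y = y + 2*y**2)
sqrt(H(-16 - 5) + (-53)**2) = sqrt((-16 - 5)*(1 + 2*(-16 - 5)) + (-53)**2) = sqrt(-21*(1 + 2*(-21)) + 2809) = sqrt(-21*(1 - 42) + 2809) = sqrt(-21*(-41) + 2809) = sqrt(861 + 2809) = sqrt(3670)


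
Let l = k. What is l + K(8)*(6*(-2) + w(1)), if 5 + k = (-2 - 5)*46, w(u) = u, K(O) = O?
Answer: -415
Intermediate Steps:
k = -327 (k = -5 + (-2 - 5)*46 = -5 - 7*46 = -5 - 322 = -327)
l = -327
l + K(8)*(6*(-2) + w(1)) = -327 + 8*(6*(-2) + 1) = -327 + 8*(-12 + 1) = -327 + 8*(-11) = -327 - 88 = -415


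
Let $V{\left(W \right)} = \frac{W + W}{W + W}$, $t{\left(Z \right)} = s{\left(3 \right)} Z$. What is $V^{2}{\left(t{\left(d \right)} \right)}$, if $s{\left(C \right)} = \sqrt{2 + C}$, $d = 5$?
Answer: $1$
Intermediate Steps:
$t{\left(Z \right)} = Z \sqrt{5}$ ($t{\left(Z \right)} = \sqrt{2 + 3} Z = \sqrt{5} Z = Z \sqrt{5}$)
$V{\left(W \right)} = 1$ ($V{\left(W \right)} = \frac{2 W}{2 W} = 2 W \frac{1}{2 W} = 1$)
$V^{2}{\left(t{\left(d \right)} \right)} = 1^{2} = 1$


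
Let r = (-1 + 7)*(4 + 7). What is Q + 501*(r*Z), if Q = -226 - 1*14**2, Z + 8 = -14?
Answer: -727874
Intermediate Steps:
Z = -22 (Z = -8 - 14 = -22)
r = 66 (r = 6*11 = 66)
Q = -422 (Q = -226 - 1*196 = -226 - 196 = -422)
Q + 501*(r*Z) = -422 + 501*(66*(-22)) = -422 + 501*(-1452) = -422 - 727452 = -727874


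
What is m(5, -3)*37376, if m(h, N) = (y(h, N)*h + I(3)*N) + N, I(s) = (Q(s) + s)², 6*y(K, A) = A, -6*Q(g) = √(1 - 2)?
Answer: -3634816/3 + 112128*I ≈ -1.2116e+6 + 1.1213e+5*I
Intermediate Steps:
Q(g) = -I/6 (Q(g) = -√(1 - 2)/6 = -I/6)
y(K, A) = A/6
I(s) = (s - I/6)² (I(s) = (-I/6 + s)² = (s - I/6)²)
m(h, N) = N + N*h/6 + N*(18 - I)²/36 (m(h, N) = ((N/6)*h + ((-I + 6*3)²/36)*N) + N = (N*h/6 + ((-I + 18)²/36)*N) + N = (N*h/6 + ((18 - I)²/36)*N) + N = (N*h/6 + N*(18 - I)²/36) + N = N + N*h/6 + N*(18 - I)²/36)
m(5, -3)*37376 = ((1/36)*(-3)*(359 - 36*I + 6*5))*37376 = ((1/36)*(-3)*(359 - 36*I + 30))*37376 = ((1/36)*(-3)*(389 - 36*I))*37376 = (-389/12 + 3*I)*37376 = -3634816/3 + 112128*I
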